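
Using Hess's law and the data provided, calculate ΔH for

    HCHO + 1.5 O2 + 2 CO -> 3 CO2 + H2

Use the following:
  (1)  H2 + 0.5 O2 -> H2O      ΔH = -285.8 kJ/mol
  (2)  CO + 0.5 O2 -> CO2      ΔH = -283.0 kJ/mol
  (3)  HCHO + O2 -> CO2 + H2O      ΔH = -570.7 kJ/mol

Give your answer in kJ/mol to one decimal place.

(1) reversed: +285.8 kJ/mol
(2) × 2: (2)·(-283.0) = -566.0 kJ/mol
(3) as written: -570.7 kJ/mol
Since enthalpy is a state function, ΔH = (+285.8) + (-566.0) + (-570.7) = -850.9 kJ/mol

ΔH = -850.9 kJ/mol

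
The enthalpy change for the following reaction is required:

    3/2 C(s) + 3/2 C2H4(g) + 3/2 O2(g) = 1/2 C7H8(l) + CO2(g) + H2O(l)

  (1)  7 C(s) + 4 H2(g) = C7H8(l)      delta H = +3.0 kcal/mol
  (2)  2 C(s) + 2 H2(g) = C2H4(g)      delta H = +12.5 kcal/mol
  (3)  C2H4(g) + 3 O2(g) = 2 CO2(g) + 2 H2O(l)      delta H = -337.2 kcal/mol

delta H = -179.6 kcal/mol

(1) × 1/2 (scale by 1/2 for the 1/2 C7H8(l)): (1/2)·(+3.0) = +1.5 kcal/mol
(2) reversed: -12.5 kcal/mol
(3) × 1/2 (scale by 1/2 for the 1 CO2(g)): (1/2)·(-337.2) = -168.6 kcal/mol
Summing the manipulated equations, delta H = (1/2)·(+3.0) + (-1)·(+12.5) + (1/2)·(-337.2) = -179.6 kcal/mol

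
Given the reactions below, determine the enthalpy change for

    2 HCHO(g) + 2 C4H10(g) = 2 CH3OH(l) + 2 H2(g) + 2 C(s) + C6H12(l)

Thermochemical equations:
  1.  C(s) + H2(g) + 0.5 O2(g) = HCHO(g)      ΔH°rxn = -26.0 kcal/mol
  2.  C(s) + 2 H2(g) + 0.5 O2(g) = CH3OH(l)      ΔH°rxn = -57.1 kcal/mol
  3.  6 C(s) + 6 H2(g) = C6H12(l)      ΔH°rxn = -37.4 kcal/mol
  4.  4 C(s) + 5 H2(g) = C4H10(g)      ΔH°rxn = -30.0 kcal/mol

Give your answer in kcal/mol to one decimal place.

ΔH°rxn = -39.6 kcal/mol

eq. 1 reversed and × 2 (reverse to put HCHO(g) on the reactant side; scale by 2 for the 2 HCHO(g)): (-2)·(-26.0) = +52.0 kcal/mol
eq. 2 × 2 (scale by 2 for the 2 CH3OH(l)): (2)·(-57.1) = -114.2 kcal/mol
eq. 3 as written (C6H12(l) already on the product side): -37.4 kcal/mol
eq. 4 reversed and × 2 (C4H10(g) must end up as a reactant; ×2 to match 2 C4H10(g) in the target): (-2)·(-30.0) = +60.0 kcal/mol
By Hess's law, ΔH°rxn = (-2)·(-26.0) + (2)·(-57.1) + (1)·(-37.4) + (-2)·(-30.0) = -39.6 kcal/mol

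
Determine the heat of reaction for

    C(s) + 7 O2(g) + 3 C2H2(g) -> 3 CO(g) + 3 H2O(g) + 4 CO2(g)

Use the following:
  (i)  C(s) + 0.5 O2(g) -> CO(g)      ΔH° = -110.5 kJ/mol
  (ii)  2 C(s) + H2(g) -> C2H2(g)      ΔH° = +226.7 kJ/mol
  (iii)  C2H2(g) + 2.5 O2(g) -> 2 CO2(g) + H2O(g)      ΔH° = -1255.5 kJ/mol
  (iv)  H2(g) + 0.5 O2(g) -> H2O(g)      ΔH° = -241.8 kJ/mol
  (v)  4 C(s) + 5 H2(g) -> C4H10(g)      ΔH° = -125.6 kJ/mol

(i) × 3: (3)·(-110.5) = -331.5 kJ/mol
(ii) reversed: -226.7 kJ/mol
(iii) × 2: (2)·(-1255.5) = -2511.0 kJ/mol
(iv) as written: -241.8 kJ/mol
(v): not needed.
ΔH° = (3)·(-110.5) + (-1)·(+226.7) + (2)·(-1255.5) + (1)·(-241.8) = -3311.0 kJ/mol

ΔH° = -3311.0 kJ/mol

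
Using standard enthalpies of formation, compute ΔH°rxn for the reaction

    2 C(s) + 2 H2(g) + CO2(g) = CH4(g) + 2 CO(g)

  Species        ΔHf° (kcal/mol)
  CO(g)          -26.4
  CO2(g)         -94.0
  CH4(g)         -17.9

ΔH°rxn = 23.3 kcal/mol

Products: 1·(-17.9) + 2·(-26.4) = -70.7
Reactants: 2·(+0.0) + 2·(+0.0) + 1·(-94.0) = -94.0
ΔH°rxn = (-70.7) − (-94.0) = 23.3 kcal/mol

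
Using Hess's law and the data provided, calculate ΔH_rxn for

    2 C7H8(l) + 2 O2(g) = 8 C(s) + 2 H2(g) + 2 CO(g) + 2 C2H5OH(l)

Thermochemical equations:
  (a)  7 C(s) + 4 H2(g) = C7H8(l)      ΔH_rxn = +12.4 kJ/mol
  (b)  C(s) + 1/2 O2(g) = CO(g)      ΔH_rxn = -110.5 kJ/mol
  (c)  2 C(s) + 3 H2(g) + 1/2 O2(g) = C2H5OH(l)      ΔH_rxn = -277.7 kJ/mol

ΔH_rxn = -801.2 kJ/mol

(a) reversed and × 2: (-2)·(+12.4) = -24.8 kJ/mol
(b) × 2: (2)·(-110.5) = -221.0 kJ/mol
(c) × 2: (2)·(-277.7) = -555.4 kJ/mol
ΔH_rxn = (-2)·(+12.4) + (2)·(-110.5) + (2)·(-277.7) = -801.2 kJ/mol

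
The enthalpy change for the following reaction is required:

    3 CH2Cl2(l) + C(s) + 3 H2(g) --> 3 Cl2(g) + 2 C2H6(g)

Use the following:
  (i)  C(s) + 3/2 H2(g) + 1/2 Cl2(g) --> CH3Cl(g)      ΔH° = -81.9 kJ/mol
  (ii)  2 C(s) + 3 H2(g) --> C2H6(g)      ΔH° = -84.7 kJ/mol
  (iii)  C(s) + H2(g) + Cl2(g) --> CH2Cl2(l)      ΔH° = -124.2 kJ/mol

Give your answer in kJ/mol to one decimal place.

(i): not needed (CH3Cl(g) appears nowhere else).
(ii) × 2 (×2 to match 2 C2H6(g) in the target): (2)·(-84.7) = -169.4 kJ/mol
(iii) reversed and × 3 (reverse to put CH2Cl2(l) on the reactant side; scale by 3 for the 3 CH2Cl2(l)): (-3)·(-124.2) = +372.6 kJ/mol
Combining the equations, ΔH° = (2)·(-84.7) + (-3)·(-124.2) = 203.2 kJ/mol

ΔH° = 203.2 kJ/mol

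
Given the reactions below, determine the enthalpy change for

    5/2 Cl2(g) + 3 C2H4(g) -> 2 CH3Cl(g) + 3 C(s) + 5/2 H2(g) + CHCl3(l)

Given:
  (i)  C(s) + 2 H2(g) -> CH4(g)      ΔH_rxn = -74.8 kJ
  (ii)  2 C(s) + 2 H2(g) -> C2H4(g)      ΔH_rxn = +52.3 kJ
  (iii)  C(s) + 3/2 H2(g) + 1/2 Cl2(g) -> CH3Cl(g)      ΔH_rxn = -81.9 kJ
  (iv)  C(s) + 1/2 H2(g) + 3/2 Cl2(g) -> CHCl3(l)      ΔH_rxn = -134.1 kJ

ΔH_rxn = -454.8 kJ

(i): not needed.
(ii) reversed and × 3: (-3)·(+52.3) = -156.9 kJ
(iii) × 2: (2)·(-81.9) = -163.8 kJ
(iv) as written: -134.1 kJ
ΔH_rxn = (-3)·(+52.3) + (2)·(-81.9) + (1)·(-134.1) = -454.8 kJ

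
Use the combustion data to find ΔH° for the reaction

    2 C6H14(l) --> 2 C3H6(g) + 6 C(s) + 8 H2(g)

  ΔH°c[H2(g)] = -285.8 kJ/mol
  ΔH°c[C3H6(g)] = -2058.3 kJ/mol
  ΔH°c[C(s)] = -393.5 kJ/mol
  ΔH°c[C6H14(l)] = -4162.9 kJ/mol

ΔH° = 438.2 kJ/mol

With combustion enthalpies, reactants minus products:
= [2·(-4162.9)] − [2·(-2058.3) + 6·(-393.5) + 8·(-285.8)]
= 438.2 kJ/mol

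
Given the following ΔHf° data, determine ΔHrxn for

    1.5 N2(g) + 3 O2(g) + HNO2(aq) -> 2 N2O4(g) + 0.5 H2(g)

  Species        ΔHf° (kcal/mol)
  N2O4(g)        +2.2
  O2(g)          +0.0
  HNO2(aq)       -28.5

ΔH°rxn = Σ nΔHf°(products) − Σ nΔHf°(reactants).
Products: 2·(+2.2) + 1/2·(+0.0) = +4.4
Reactants: 3/2·(+0.0) + 3·(+0.0) + 1·(-28.5) = -28.5
ΔHrxn = (+4.4) − (-28.5) = 32.9 kcal/mol

ΔHrxn = 32.9 kcal/mol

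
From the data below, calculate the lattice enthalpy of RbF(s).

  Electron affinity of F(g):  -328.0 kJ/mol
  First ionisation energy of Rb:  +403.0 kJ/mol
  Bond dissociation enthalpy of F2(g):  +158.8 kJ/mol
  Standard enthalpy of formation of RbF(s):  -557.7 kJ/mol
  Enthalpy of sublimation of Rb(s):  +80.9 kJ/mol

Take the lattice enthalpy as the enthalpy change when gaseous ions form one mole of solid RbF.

U = -793.0 kJ/mol

ΔHf° = 1·ΔHsub + 1·(ΣIE) + 1/2·D(F2) + 1·EA + U
-557.7 = 1·(+80.9) + 1·(+403.0) + 1/2·(+158.8) + 1·(-328.0) + U
U = -557.7 − (+235.3) = -793.0 kJ/mol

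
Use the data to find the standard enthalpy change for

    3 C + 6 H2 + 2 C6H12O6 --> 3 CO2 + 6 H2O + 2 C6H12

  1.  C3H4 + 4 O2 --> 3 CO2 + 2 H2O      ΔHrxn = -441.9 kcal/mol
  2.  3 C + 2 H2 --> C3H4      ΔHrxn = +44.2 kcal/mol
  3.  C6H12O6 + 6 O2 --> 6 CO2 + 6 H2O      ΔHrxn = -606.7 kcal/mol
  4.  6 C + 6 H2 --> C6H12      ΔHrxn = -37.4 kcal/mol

eq. 1 reversed and × 3: (-3)·(-441.9) = +1325.7 kcal/mol
eq. 2 reversed and × 3: (-3)·(+44.2) = -132.6 kcal/mol
eq. 3 × 2: (2)·(-606.7) = -1213.4 kcal/mol
eq. 4 × 2: (2)·(-37.4) = -74.8 kcal/mol
ΔHrxn = (+1325.7) + (-132.6) + (-1213.4) + (-74.8) = -95.1 kcal/mol

ΔHrxn = -95.1 kcal/mol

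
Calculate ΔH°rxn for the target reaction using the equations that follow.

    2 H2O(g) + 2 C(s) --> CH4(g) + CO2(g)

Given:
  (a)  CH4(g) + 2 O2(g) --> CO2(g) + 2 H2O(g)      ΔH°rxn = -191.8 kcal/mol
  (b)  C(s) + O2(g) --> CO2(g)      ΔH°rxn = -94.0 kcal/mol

ΔH°rxn = 3.8 kcal/mol

(a) reversed (reverse to put CH4(g) on the product side): +191.8 kcal/mol
(b) × 2 (×2 to match 2 C(s) in the target): (2)·(-94.0) = -188.0 kcal/mol
ΔH°rxn = (+191.8) + (-188.0) = 3.8 kcal/mol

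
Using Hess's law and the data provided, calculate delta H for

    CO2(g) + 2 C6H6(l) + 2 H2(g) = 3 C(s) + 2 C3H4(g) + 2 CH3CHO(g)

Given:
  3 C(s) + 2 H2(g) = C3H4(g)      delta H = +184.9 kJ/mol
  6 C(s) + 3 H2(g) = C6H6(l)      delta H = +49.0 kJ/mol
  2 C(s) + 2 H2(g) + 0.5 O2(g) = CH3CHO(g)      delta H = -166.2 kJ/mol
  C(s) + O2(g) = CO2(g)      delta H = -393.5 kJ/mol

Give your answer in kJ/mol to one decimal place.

delta H = 332.9 kJ/mol

equation 1 × 2: (2)·(+184.9) = +369.8 kJ/mol
equation 2 reversed and × 2: (-2)·(+49.0) = -98.0 kJ/mol
equation 3 × 2: (2)·(-166.2) = -332.4 kJ/mol
equation 4 reversed: +393.5 kJ/mol
By Hess's law, delta H = (2)·(+184.9) + (-2)·(+49.0) + (2)·(-166.2) + (-1)·(-393.5) = 332.9 kJ/mol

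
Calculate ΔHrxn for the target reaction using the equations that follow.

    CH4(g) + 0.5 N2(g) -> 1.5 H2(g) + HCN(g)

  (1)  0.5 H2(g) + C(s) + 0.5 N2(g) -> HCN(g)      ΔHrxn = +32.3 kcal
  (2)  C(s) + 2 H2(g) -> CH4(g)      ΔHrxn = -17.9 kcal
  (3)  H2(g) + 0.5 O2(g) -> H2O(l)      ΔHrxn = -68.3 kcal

ΔHrxn = 50.2 kcal

(1) as written (HCN(g) already on the product side): +32.3 kcal
(2) reversed (reverse to put CH4(g) on the reactant side): +17.9 kcal
(3): not needed (O2(g) appears nowhere else).
Combining the equations, ΔHrxn = (1)·(+32.3) + (-1)·(-17.9) = 50.2 kcal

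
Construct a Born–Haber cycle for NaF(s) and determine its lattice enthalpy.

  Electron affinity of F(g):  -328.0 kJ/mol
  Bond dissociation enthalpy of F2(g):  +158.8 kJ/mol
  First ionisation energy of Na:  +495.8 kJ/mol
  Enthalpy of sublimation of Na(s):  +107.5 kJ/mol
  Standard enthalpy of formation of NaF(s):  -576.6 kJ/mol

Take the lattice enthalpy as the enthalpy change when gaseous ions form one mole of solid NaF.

ΔHf° = 1·ΔHsub + 1·(ΣIE) + 1/2·D(F2) + 1·EA + U
-576.6 = 1·(+107.5) + 1·(+495.8) + 1/2·(+158.8) + 1·(-328.0) + U
U = -576.6 − (+354.7) = -931.3 kJ/mol

U = -931.3 kJ/mol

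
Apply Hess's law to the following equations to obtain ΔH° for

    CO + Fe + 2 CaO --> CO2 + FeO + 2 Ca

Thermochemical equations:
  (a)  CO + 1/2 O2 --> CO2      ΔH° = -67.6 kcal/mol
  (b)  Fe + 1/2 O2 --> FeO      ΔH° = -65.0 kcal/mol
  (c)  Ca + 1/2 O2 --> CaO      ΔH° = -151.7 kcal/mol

(a) as written (CO already on the reactant side): -67.6 kcal/mol
(b) as written (FeO already on the product side): -65.0 kcal/mol
(c) reversed and × 2 (reverse to put CaO on the reactant side; scale by 2 for the 2 CaO): (-2)·(-151.7) = +303.4 kcal/mol
Since enthalpy is a state function, ΔH° = (-67.6) + (-65.0) + (+303.4) = 170.8 kcal/mol

ΔH° = 170.8 kcal/mol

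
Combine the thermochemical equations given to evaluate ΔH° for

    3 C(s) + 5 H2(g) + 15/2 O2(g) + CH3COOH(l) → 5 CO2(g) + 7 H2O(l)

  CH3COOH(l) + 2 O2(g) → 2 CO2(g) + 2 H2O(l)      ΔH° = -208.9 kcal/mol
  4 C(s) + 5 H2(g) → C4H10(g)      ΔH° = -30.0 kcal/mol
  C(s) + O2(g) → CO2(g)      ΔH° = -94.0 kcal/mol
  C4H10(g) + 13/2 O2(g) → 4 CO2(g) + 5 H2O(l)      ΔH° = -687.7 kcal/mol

ΔH° = -832.6 kcal/mol

equation 1 as written (CH3COOH(l) already on the reactant side): -208.9 kcal/mol
equation 2 as written (H2(g) already on the reactant side): -30.0 kcal/mol
equation 3 reversed: +94.0 kcal/mol
equation 4 as written: -687.7 kcal/mol
By Hess's law, ΔH° = (1)·(-208.9) + (1)·(-30.0) + (-1)·(-94.0) + (1)·(-687.7) = -832.6 kcal/mol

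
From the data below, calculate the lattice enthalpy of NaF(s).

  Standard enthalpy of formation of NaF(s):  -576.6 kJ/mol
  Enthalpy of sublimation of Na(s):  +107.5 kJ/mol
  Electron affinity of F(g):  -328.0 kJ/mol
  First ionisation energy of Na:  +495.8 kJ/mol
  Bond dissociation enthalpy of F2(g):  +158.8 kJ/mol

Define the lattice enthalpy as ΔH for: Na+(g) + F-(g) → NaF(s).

U = -931.3 kJ/mol

ΔHf° = 1·ΔHsub + 1·(ΣIE) + 1/2·D(F2) + 1·EA + U
-576.6 = 1·(+107.5) + 1·(+495.8) + 1/2·(+158.8) + 1·(-328.0) + U
U = -576.6 − (+354.7) = -931.3 kJ/mol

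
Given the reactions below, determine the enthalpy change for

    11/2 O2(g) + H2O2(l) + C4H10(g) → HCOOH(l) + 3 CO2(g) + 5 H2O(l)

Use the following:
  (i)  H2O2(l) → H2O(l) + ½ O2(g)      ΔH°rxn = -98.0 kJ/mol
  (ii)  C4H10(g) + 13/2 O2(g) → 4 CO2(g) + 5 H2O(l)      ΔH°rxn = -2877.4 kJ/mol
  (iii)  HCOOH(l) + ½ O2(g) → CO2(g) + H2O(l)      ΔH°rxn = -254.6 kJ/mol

ΔH°rxn = -2720.8 kJ/mol

(i) as written (H2O2(l) already on the reactant side): -98.0 kJ/mol
(ii) as written (C4H10(g) already on the reactant side): -2877.4 kJ/mol
(iii) reversed (HCOOH(l) must end up as a product): +254.6 kJ/mol
Combining the equations, ΔH°rxn = (-98.0) + (-2877.4) + (+254.6) = -2720.8 kJ/mol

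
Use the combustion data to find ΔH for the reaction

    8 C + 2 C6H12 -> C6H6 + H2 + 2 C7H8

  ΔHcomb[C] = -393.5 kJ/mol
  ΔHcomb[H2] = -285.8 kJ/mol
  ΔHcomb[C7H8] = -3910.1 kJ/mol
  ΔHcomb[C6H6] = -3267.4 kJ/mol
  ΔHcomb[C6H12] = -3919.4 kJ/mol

ΔH = 386.6 kJ/mol

Using ΔH = Σ nΔHc°(reactants) − Σ nΔHc°(products):
= [8·(-393.5) + 2·(-3919.4)] − [1·(-3267.4) + 1·(-285.8) + 2·(-3910.1)]
= 386.6 kJ/mol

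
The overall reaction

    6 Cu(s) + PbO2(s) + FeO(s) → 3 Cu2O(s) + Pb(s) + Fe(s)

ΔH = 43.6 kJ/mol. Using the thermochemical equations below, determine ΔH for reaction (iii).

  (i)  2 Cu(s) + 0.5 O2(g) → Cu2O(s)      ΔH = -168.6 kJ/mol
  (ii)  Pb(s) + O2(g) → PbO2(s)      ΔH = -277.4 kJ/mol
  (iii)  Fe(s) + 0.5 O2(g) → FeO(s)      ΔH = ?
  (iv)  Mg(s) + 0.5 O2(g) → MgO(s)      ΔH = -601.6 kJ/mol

(i) × 3 (×3 to match 3 Cu2O(s) in the target): (3)·(-168.6) = -505.8 kJ/mol
(ii) reversed (reverse to put PbO2(s) on the reactant side): +277.4 kJ/mol
(iii) reversed (reverse to put FeO(s) on the reactant side): contributes −x
(iv): not needed (Mg(s) appears nowhere else).
+43.6 = (-505.8) + (+277.4) − x
x = (+43.6 − (-228.4)) / (-1) = -272.0 kJ/mol

ΔH = -272.0 kJ/mol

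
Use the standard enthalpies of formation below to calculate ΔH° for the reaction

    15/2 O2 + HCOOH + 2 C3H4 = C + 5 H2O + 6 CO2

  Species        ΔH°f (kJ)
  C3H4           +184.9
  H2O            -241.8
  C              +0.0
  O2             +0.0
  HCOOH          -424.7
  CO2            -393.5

ΔH° = -3515.1 kJ

ΔH°rxn = Σ nΔHf°(products) − Σ nΔHf°(reactants).
Products: 1·(+0.0) + 5·(-241.8) + 6·(-393.5) = -3570.0
Reactants: 15/2·(+0.0) + 1·(-424.7) + 2·(+184.9) = -54.9
ΔH° = (-3570.0) − (-54.9) = -3515.1 kJ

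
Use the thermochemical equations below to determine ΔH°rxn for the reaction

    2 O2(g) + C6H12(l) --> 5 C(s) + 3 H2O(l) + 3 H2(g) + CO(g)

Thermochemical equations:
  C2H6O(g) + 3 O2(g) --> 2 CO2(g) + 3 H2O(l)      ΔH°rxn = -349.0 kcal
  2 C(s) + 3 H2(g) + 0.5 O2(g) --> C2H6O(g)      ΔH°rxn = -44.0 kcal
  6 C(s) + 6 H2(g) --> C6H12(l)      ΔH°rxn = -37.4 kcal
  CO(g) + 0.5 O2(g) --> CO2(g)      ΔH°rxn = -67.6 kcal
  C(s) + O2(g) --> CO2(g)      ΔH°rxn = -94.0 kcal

equation 1 as written (H2O(l) already on the product side): -349.0 kcal
equation 2 as written: -44.0 kcal
equation 3 reversed (reverse to put C6H12(l) on the reactant side): +37.4 kcal
equation 4 reversed (reverse to put CO(g) on the product side): +67.6 kcal
equation 5 reversed: +94.0 kcal
ΔH°rxn = (1)·(-349.0) + (1)·(-44.0) + (-1)·(-37.4) + (-1)·(-67.6) + (-1)·(-94.0) = -194.0 kcal

ΔH°rxn = -194.0 kcal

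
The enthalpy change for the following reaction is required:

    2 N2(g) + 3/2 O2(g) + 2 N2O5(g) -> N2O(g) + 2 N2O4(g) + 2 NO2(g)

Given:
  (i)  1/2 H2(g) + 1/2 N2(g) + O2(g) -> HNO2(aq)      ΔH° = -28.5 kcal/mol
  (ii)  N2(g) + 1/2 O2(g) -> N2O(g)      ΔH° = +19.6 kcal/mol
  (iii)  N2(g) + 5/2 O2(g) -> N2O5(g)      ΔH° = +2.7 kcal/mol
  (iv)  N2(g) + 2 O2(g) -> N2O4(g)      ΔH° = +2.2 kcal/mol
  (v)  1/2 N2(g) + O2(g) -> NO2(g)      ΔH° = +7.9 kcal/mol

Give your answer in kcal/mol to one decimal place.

ΔH° = 34.4 kcal/mol

(i): not needed (HNO2(aq) appears nowhere else).
(ii) as written (N2O(g) already on the product side): +19.6 kcal/mol
(iii) reversed and × 2 (N2O5(g) must end up as a reactant; scale by 2 for the 2 N2O5(g)): (-2)·(+2.7) = -5.4 kcal/mol
(iv) × 2 (scale by 2 for the 2 N2O4(g)): (2)·(+2.2) = +4.4 kcal/mol
(v) × 2 (scale by 2 for the 2 NO2(g)): (2)·(+7.9) = +15.8 kcal/mol
Since enthalpy is a state function, ΔH° = (1)·(+19.6) + (-2)·(+2.7) + (2)·(+2.2) + (2)·(+7.9) = 34.4 kcal/mol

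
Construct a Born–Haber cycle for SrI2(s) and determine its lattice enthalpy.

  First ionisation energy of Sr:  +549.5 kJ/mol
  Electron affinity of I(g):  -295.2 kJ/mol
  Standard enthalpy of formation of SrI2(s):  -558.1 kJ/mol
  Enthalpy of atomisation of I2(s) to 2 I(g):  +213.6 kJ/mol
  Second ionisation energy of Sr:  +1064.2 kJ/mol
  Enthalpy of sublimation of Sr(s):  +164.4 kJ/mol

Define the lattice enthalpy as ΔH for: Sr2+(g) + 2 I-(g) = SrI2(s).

U = -1959.4 kJ/mol

ΔHf° = 1·ΔHsub + 1·(ΣIE) + 1·D(I2) + 2·EA + U
-558.1 = 1·(+164.4) + 1·(+1613.7) + 1·(+213.6) + 2·(-295.2) + U
U = -558.1 − (+1401.3) = -1959.4 kJ/mol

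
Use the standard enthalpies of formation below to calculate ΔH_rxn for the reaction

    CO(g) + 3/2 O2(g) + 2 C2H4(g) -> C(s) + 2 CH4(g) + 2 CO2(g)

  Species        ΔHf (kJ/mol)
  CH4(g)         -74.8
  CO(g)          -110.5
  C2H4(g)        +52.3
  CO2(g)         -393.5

Products: 1·(+0.0) + 2·(-74.8) + 2·(-393.5) = -936.6
Reactants: 1·(-110.5) + 3/2·(+0.0) + 2·(+52.3) = -5.9
ΔH_rxn = (-936.6) − (-5.9) = -930.7 kJ/mol

ΔH_rxn = -930.7 kJ/mol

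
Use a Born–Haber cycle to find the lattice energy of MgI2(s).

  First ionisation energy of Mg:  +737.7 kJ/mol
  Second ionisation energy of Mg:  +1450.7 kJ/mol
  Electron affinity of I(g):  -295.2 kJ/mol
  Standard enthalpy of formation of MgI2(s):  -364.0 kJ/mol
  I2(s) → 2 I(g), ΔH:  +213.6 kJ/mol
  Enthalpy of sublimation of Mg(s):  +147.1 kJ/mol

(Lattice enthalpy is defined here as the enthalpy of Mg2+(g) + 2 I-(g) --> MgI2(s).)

ΔHf° = 1·ΔHsub + 1·(ΣIE) + 1·D(I2) + 2·EA + U
-364.0 = 1·(+147.1) + 1·(+2188.4) + 1·(+213.6) + 2·(-295.2) + U
U = -364.0 − (+1958.7) = -2322.7 kJ/mol

U = -2322.7 kJ/mol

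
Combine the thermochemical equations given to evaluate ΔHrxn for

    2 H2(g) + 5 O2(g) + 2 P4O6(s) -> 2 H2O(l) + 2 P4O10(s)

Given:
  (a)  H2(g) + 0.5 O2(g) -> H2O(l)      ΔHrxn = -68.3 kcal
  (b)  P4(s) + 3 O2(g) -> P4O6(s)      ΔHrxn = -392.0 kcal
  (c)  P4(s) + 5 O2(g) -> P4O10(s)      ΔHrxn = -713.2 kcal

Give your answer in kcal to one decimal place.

ΔHrxn = -779.0 kcal

(a) × 2: (2)·(-68.3) = -136.6 kcal
(b) reversed and × 2: (-2)·(-392.0) = +784.0 kcal
(c) × 2: (2)·(-713.2) = -1426.4 kcal
By Hess's law, ΔHrxn = (2)·(-68.3) + (-2)·(-392.0) + (2)·(-713.2) = -779.0 kcal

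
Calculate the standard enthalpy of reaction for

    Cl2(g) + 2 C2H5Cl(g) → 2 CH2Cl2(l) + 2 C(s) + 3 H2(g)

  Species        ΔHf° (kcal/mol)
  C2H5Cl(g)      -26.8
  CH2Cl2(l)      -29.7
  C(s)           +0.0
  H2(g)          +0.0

Products: 2·(-29.7) + 2·(+0.0) + 3·(+0.0) = -59.4
Reactants: 1·(+0.0) + 2·(-26.8) = -53.6
ΔH°rxn = (-59.4) − (-53.6) = -5.8 kcal/mol

ΔH°rxn = -5.8 kcal/mol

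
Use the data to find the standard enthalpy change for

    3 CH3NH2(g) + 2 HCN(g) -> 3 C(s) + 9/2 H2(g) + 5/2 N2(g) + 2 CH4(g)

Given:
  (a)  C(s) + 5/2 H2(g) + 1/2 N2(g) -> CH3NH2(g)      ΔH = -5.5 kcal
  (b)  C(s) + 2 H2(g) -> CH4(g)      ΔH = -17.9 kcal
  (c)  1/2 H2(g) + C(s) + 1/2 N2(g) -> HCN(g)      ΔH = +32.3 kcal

(a) reversed and × 3 (CH3NH2(g) must end up as a reactant; scale by 3 for the 3 CH3NH2(g)): (-3)·(-5.5) = +16.5 kcal
(b) × 2 (×2 to match 2 CH4(g) in the target): (2)·(-17.9) = -35.8 kcal
(c) reversed and × 2 (HCN(g) must end up as a reactant; scale by 2 for the 2 HCN(g)): (-2)·(+32.3) = -64.6 kcal
ΔH = (-3)·(-5.5) + (2)·(-17.9) + (-2)·(+32.3) = -83.9 kcal

ΔH = -83.9 kcal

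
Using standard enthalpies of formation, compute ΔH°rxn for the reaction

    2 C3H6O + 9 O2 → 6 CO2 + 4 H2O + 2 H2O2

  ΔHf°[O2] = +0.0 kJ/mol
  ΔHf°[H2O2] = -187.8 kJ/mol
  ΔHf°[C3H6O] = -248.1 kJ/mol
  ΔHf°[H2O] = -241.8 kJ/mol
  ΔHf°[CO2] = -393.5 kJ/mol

ΔH°rxn = Σ nΔHf°(products) − Σ nΔHf°(reactants).
Products: 6·(-393.5) + 4·(-241.8) + 2·(-187.8) = -3703.8
Reactants: 2·(-248.1) + 9·(+0.0) = -496.2
ΔH°rxn = (-3703.8) − (-496.2) = -3207.6 kJ/mol

ΔH°rxn = -3207.6 kJ/mol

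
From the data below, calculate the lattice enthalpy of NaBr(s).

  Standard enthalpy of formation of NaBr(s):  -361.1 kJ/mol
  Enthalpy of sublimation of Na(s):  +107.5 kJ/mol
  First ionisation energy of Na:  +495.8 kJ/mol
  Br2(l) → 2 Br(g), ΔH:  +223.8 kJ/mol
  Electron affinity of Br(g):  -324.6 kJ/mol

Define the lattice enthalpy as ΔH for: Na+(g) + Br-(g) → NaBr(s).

ΔHf° = 1·ΔHsub + 1·(ΣIE) + 1/2·D(Br2) + 1·EA + U
-361.1 = 1·(+107.5) + 1·(+495.8) + 1/2·(+223.8) + 1·(-324.6) + U
U = -361.1 − (+390.6) = -751.7 kJ/mol

U = -751.7 kJ/mol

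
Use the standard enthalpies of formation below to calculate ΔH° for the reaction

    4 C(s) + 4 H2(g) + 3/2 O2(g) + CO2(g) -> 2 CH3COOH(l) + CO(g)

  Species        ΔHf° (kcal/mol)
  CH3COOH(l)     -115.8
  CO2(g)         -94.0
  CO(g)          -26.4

ΔH° = -164.0 kcal/mol

Products: 2·(-115.8) + 1·(-26.4) = -258.0
Reactants: 4·(+0.0) + 4·(+0.0) + 3/2·(+0.0) + 1·(-94.0) = -94.0
ΔH° = (-258.0) − (-94.0) = -164.0 kcal/mol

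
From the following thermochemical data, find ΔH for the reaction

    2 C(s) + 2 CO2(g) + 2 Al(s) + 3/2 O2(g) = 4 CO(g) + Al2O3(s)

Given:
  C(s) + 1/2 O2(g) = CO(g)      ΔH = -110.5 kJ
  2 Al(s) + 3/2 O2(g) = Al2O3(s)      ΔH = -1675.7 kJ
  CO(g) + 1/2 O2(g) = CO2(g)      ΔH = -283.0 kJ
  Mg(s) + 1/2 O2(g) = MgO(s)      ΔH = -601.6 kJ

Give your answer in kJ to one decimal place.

equation 1 × 2 (scale by 2 for the 2 C(s)): (2)·(-110.5) = -221.0 kJ
equation 2 as written (Al2O3(s) already on the product side): -1675.7 kJ
equation 3 reversed and × 2 (CO2(g) must end up as a reactant; ×2 to match 2 CO2(g) in the target): (-2)·(-283.0) = +566.0 kJ
equation 4: not needed (MgO(s) appears nowhere else).
ΔH = (-221.0) + (-1675.7) + (+566.0) = -1330.7 kJ

ΔH = -1330.7 kJ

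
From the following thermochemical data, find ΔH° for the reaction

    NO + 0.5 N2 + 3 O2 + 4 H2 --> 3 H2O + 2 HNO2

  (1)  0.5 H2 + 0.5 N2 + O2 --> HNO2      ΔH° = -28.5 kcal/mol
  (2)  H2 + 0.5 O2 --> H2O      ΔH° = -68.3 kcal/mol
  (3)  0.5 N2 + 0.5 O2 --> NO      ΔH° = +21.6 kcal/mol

(1) × 2: (2)·(-28.5) = -57.0 kcal/mol
(2) × 3: (3)·(-68.3) = -204.9 kcal/mol
(3) reversed: -21.6 kcal/mol
ΔH° = (-57.0) + (-204.9) + (-21.6) = -283.5 kcal/mol

ΔH° = -283.5 kcal/mol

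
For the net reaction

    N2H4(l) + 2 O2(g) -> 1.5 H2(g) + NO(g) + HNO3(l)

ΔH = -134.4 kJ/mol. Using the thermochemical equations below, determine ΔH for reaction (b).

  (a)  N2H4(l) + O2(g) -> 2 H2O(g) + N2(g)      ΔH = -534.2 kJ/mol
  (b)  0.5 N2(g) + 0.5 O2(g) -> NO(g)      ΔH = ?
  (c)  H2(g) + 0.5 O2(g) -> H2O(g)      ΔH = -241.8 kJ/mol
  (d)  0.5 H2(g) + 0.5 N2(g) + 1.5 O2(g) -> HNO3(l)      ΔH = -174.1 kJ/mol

ΔH = 90.3 kJ/mol

(a) as written: -534.2 kJ/mol
(b) as written: contributes x
(c) reversed and × 2: (-2)·(-241.8) = +483.6 kJ/mol
(d) as written: -174.1 kJ/mol
-134.4 = (-534.2) + (+483.6) + (-174.1) + x
x = (-134.4 − (-224.7)) / (1) = 90.3 kJ/mol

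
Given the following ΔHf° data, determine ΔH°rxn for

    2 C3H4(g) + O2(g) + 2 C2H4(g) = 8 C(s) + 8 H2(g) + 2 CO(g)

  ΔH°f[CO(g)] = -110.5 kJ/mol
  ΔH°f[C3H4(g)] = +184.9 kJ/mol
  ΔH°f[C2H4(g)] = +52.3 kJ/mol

ΔH°rxn = Σ nΔHf°(products) − Σ nΔHf°(reactants).
Products: 8·(+0.0) + 8·(+0.0) + 2·(-110.5) = -221.0
Reactants: 2·(+184.9) + 1·(+0.0) + 2·(+52.3) = +474.4
ΔH°rxn = (-221.0) − (+474.4) = -695.4 kJ/mol

ΔH°rxn = -695.4 kJ/mol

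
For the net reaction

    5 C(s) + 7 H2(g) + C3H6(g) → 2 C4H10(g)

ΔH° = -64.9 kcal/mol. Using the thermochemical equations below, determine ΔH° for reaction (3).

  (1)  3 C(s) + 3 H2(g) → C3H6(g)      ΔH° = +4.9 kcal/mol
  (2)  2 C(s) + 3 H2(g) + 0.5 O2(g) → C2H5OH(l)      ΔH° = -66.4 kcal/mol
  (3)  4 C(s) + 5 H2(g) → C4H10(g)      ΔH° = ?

ΔH° = -30.0 kcal/mol

(1) reversed: -4.9 kcal/mol
(2): not needed.
(3) × 2: contributes 2·x
-64.9 = (-4.9) + 2·x
x = (-64.9 − (-4.9)) / (2) = -30.0 kcal/mol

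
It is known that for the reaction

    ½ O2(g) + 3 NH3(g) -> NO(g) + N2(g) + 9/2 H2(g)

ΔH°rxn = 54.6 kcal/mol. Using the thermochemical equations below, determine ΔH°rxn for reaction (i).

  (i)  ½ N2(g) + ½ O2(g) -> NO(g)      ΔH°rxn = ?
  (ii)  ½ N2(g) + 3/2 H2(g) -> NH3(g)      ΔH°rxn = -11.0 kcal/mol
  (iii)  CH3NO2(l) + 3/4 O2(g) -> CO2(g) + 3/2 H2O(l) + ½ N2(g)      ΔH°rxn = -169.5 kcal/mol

(i) as written: contributes x
(ii) reversed and × 3: (-3)·(-11.0) = +33.0 kcal/mol
(iii): not needed.
+54.6 = (+33.0) + x
x = (+54.6 − (+33.0)) / (1) = 21.6 kcal/mol

ΔH°rxn = 21.6 kcal/mol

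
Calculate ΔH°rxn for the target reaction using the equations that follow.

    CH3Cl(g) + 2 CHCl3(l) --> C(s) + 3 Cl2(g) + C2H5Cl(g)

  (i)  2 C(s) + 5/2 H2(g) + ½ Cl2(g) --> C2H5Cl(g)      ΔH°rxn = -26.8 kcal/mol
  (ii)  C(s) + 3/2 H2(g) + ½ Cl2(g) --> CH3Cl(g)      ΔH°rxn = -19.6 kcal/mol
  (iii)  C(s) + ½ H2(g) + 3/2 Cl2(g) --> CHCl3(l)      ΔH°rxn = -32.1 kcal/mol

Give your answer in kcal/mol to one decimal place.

ΔH°rxn = 57.0 kcal/mol

(i) as written (C2H5Cl(g) already on the product side): -26.8 kcal/mol
(ii) reversed (CH3Cl(g) must end up as a reactant): +19.6 kcal/mol
(iii) reversed and × 2 (CHCl3(l) must end up as a reactant; ×2 to match 2 CHCl3(l) in the target): (-2)·(-32.1) = +64.2 kcal/mol
ΔH°rxn = (-26.8) + (+19.6) + (+64.2) = 57.0 kcal/mol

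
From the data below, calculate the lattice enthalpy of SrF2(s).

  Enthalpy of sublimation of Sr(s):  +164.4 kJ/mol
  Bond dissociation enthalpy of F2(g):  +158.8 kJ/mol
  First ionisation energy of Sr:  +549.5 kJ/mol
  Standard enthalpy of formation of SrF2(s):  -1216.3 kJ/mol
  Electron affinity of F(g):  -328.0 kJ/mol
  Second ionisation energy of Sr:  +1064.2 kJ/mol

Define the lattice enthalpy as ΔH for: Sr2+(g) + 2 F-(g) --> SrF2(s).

U = -2497.2 kJ/mol

ΔHf° = 1·ΔHsub + 1·(ΣIE) + 1·D(F2) + 2·EA + U
-1216.3 = 1·(+164.4) + 1·(+1613.7) + 1·(+158.8) + 2·(-328.0) + U
U = -1216.3 − (+1280.9) = -2497.2 kJ/mol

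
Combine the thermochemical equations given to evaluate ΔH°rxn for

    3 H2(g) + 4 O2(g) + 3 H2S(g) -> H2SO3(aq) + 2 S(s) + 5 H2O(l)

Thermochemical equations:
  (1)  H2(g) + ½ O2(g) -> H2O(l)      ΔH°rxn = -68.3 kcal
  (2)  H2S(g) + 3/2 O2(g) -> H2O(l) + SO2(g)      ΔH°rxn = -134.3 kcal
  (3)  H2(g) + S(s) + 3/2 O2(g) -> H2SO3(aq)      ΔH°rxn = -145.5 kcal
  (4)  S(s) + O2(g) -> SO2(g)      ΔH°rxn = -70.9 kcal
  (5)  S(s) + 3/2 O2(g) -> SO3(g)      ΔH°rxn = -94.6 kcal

ΔH°rxn = -472.3 kcal

(1) × 2: (2)·(-68.3) = -136.6 kcal
(2) × 3 (×3 to match 3 H2S(g) in the target): (3)·(-134.3) = -402.9 kcal
(3) as written (H2SO3(aq) already on the product side): -145.5 kcal
(4) reversed and × 3: (-3)·(-70.9) = +212.7 kcal
(5): not needed (SO3(g) appears nowhere else).
Summing the manipulated equations, ΔH°rxn = (2)·(-68.3) + (3)·(-134.3) + (1)·(-145.5) + (-3)·(-70.9) = -472.3 kcal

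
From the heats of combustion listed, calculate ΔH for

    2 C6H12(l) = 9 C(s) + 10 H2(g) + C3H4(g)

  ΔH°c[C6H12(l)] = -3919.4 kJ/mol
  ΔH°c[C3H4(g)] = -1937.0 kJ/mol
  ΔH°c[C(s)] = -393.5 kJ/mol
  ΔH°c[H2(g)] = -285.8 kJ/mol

ΔH = 497.7 kJ/mol

With combustion enthalpies, reactants minus products:
= [2·(-3919.4)] − [9·(-393.5) + 10·(-285.8) + 1·(-1937.0)]
= 497.7 kJ/mol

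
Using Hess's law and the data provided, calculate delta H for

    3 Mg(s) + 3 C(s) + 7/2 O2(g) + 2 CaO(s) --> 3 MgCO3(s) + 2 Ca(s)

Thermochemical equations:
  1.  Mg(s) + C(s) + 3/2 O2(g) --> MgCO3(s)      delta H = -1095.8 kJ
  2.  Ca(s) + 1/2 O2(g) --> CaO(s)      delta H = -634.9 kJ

delta H = -2017.6 kJ

eq. 1 × 3: (3)·(-1095.8) = -3287.4 kJ
eq. 2 reversed and × 2: (-2)·(-634.9) = +1269.8 kJ
By Hess's law, delta H = (-3287.4) + (+1269.8) = -2017.6 kJ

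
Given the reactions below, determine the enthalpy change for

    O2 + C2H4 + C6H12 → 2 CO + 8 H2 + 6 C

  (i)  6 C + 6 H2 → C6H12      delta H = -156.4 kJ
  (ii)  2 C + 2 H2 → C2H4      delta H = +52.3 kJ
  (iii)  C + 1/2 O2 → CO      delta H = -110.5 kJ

delta H = -116.9 kJ

(i) reversed: +156.4 kJ
(ii) reversed: -52.3 kJ
(iii) × 2: (2)·(-110.5) = -221.0 kJ
delta H = (+156.4) + (-52.3) + (-221.0) = -116.9 kJ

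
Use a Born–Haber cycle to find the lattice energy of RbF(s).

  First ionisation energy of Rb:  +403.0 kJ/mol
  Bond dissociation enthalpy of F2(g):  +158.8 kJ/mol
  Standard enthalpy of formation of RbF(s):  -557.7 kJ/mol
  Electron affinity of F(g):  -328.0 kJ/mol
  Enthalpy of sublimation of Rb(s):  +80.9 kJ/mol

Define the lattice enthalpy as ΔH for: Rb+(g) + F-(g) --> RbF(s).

U = -793.0 kJ/mol

ΔHf° = 1·ΔHsub + 1·(ΣIE) + 1/2·D(F2) + 1·EA + U
-557.7 = 1·(+80.9) + 1·(+403.0) + 1/2·(+158.8) + 1·(-328.0) + U
U = -557.7 − (+235.3) = -793.0 kJ/mol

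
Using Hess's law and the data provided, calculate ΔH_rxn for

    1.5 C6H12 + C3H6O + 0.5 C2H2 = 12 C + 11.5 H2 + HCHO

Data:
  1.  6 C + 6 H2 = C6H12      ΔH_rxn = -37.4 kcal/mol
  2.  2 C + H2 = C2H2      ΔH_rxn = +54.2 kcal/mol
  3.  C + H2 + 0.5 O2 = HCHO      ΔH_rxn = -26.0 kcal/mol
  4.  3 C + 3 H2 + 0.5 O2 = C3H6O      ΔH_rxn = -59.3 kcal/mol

ΔH_rxn = 62.3 kcal/mol

eq. 1 reversed and × 3/2: (-3/2)·(-37.4) = +56.1 kcal/mol
eq. 2 reversed and × 1/2: (-1/2)·(+54.2) = -27.1 kcal/mol
eq. 3 as written: -26.0 kcal/mol
eq. 4 reversed: +59.3 kcal/mol
ΔH_rxn = (+56.1) + (-27.1) + (-26.0) + (+59.3) = 62.3 kcal/mol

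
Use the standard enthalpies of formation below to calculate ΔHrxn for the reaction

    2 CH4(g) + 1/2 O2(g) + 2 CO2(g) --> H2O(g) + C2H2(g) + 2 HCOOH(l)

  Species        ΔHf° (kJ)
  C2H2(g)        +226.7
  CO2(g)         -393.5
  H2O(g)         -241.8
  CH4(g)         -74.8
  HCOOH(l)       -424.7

ΔHrxn = 72.1 kJ

Products: 1·(-241.8) + 1·(+226.7) + 2·(-424.7) = -864.5
Reactants: 2·(-74.8) + 1/2·(+0.0) + 2·(-393.5) = -936.6
ΔHrxn = (-864.5) − (-936.6) = 72.1 kJ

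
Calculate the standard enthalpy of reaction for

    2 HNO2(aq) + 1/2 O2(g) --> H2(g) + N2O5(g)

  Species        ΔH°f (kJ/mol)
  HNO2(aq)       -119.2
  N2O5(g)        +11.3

Products: 1·(+0.0) + 1·(+11.3) = +11.3
Reactants: 2·(-119.2) + 1/2·(+0.0) = -238.4
ΔH_rxn = (+11.3) − (-238.4) = 249.7 kJ/mol

ΔH_rxn = 249.7 kJ/mol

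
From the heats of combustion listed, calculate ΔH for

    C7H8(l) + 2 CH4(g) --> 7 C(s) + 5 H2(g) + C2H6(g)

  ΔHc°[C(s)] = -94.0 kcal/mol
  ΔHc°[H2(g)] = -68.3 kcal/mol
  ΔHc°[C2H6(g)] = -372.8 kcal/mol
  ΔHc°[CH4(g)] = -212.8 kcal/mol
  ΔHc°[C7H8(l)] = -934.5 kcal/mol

ΔH = 12.2 kcal/mol

Using ΔH = Σ nΔHc°(reactants) − Σ nΔHc°(products):
= [1·(-934.5) + 2·(-212.8)] − [7·(-94.0) + 5·(-68.3) + 1·(-372.8)]
= 12.2 kcal/mol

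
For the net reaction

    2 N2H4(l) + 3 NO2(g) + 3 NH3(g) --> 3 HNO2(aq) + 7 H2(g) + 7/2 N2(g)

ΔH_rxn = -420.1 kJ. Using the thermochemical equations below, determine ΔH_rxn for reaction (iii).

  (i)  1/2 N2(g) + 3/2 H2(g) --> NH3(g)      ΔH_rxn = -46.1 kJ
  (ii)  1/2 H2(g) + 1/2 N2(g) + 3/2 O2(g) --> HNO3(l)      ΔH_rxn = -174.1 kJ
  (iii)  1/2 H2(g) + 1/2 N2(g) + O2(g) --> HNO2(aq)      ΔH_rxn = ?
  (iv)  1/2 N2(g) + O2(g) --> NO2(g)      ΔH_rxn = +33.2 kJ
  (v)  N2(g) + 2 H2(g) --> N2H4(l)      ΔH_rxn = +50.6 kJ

(i) reversed and × 3 (reverse to put NH3(g) on the reactant side; ×3 to match 3 NH3(g) in the target): (-3)·(-46.1) = +138.3 kJ
(ii): not needed (HNO3(l) appears nowhere else).
(iii) × 3 (×3 to match 3 HNO2(aq) in the target): contributes 3·x
(iv) reversed and × 3 (NO2(g) must end up as a reactant; scale by 3 for the 3 NO2(g)): (-3)·(+33.2) = -99.6 kJ
(v) reversed and × 2 (N2H4(l) must end up as a reactant; scale by 2 for the 2 N2H4(l)): (-2)·(+50.6) = -101.2 kJ
-420.1 = (+138.3) + (-99.6) + (-101.2) + 3·x
x = (-420.1 − (-62.5)) / (3) = -119.2 kJ

ΔH_rxn = -119.2 kJ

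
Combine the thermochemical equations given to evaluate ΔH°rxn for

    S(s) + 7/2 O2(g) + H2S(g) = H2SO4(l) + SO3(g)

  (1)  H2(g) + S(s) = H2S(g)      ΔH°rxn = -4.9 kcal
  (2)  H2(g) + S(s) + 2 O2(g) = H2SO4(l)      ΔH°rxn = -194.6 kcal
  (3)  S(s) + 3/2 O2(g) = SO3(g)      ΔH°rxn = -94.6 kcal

ΔH°rxn = -284.3 kcal

(1) reversed: +4.9 kcal
(2) as written: -194.6 kcal
(3) as written: -94.6 kcal
Combining the equations, ΔH°rxn = (+4.9) + (-194.6) + (-94.6) = -284.3 kcal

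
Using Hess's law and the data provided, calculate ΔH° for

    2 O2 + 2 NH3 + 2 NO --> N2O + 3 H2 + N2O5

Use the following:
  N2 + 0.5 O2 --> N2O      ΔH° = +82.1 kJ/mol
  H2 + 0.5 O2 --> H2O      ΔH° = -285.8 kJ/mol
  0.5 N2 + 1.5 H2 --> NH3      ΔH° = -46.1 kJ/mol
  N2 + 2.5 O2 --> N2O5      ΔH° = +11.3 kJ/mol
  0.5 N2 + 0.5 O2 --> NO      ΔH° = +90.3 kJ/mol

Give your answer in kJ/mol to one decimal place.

equation 1 as written: +82.1 kJ/mol
equation 2: not needed.
equation 3 reversed and × 2: (-2)·(-46.1) = +92.2 kJ/mol
equation 4 as written: +11.3 kJ/mol
equation 5 reversed and × 2: (-2)·(+90.3) = -180.6 kJ/mol
ΔH° = (1)·(+82.1) + (-2)·(-46.1) + (1)·(+11.3) + (-2)·(+90.3) = 5.0 kJ/mol

ΔH° = 5.0 kJ/mol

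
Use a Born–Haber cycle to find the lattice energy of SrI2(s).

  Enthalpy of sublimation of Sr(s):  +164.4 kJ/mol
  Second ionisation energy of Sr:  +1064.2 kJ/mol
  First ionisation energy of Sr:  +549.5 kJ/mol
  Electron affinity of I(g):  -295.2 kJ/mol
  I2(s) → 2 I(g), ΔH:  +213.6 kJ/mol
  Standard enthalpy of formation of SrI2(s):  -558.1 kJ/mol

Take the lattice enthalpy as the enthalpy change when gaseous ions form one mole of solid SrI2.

U = -1959.4 kJ/mol

ΔHf° = 1·ΔHsub + 1·(ΣIE) + 1·D(I2) + 2·EA + U
-558.1 = 1·(+164.4) + 1·(+1613.7) + 1·(+213.6) + 2·(-295.2) + U
U = -558.1 − (+1401.3) = -1959.4 kJ/mol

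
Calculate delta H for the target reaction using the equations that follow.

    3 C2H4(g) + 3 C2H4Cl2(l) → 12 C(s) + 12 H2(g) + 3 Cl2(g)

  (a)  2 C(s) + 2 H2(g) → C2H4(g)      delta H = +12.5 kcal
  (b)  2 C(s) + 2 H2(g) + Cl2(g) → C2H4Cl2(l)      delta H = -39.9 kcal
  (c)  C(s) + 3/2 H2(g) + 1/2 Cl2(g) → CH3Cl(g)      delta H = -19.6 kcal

(a) reversed and × 3 (C2H4(g) must end up as a reactant; ×3 to match 3 C2H4(g) in the target): (-3)·(+12.5) = -37.5 kcal
(b) reversed and × 3 (C2H4Cl2(l) must end up as a reactant; scale by 3 for the 3 C2H4Cl2(l)): (-3)·(-39.9) = +119.7 kcal
(c): not needed (CH3Cl(g) appears nowhere else).
Summing the manipulated equations, delta H = (-37.5) + (+119.7) = 82.2 kcal

delta H = 82.2 kcal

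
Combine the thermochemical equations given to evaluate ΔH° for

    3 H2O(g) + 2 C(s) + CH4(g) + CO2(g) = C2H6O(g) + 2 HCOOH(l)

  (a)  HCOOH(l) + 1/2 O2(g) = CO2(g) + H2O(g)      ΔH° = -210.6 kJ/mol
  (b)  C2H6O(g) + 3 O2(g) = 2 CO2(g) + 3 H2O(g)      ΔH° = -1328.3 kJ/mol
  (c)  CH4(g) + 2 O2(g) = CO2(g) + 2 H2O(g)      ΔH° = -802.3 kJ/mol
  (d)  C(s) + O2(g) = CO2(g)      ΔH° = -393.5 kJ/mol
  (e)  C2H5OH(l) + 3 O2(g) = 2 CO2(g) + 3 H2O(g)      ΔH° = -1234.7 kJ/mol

ΔH° = 160.2 kJ/mol

(a) reversed and × 2 (reverse to put HCOOH(l) on the product side; scale by 2 for the 2 HCOOH(l)): (-2)·(-210.6) = +421.2 kJ/mol
(b) reversed (reverse to put C2H6O(g) on the product side): +1328.3 kJ/mol
(c) as written (CH4(g) already on the reactant side): -802.3 kJ/mol
(d) × 2 (×2 to match 2 C(s) in the target): (2)·(-393.5) = -787.0 kJ/mol
(e): not needed (C2H5OH(l) appears nowhere else).
ΔH° = (+421.2) + (+1328.3) + (-802.3) + (-787.0) = 160.2 kJ/mol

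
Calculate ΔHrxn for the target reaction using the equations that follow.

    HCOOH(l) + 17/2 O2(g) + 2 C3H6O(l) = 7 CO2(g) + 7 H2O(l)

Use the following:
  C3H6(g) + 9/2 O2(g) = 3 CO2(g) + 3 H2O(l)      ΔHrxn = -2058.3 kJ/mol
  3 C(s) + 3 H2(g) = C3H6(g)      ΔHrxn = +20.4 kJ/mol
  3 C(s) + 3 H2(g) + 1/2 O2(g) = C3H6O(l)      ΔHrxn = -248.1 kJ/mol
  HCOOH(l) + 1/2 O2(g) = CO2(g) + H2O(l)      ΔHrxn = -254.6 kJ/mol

ΔHrxn = -3834.2 kJ/mol

equation 1 × 2: (2)·(-2058.3) = -4116.6 kJ/mol
equation 2 × 2: (2)·(+20.4) = +40.8 kJ/mol
equation 3 reversed and × 2 (C3H6O(l) must end up as a reactant; ×2 to match 2 C3H6O(l) in the target): (-2)·(-248.1) = +496.2 kJ/mol
equation 4 as written (HCOOH(l) already on the reactant side): -254.6 kJ/mol
Summing the manipulated equations, ΔHrxn = (-4116.6) + (+40.8) + (+496.2) + (-254.6) = -3834.2 kJ/mol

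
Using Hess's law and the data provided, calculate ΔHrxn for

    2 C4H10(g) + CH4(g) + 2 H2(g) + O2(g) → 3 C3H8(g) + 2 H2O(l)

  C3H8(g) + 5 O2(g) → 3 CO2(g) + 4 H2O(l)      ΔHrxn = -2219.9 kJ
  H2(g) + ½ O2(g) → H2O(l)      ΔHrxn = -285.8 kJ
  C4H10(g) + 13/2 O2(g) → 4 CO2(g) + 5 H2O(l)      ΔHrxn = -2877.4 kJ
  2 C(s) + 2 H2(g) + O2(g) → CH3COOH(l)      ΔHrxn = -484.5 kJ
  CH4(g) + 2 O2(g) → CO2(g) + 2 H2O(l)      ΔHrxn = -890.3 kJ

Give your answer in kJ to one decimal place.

equation 1 reversed and × 3: (-3)·(-2219.9) = +6659.7 kJ
equation 2 × 2: (2)·(-285.8) = -571.6 kJ
equation 3 × 2: (2)·(-2877.4) = -5754.8 kJ
equation 4: not needed.
equation 5 as written: -890.3 kJ
ΔHrxn = (-3)·(-2219.9) + (2)·(-285.8) + (2)·(-2877.4) + (1)·(-890.3) = -557.0 kJ

ΔHrxn = -557.0 kJ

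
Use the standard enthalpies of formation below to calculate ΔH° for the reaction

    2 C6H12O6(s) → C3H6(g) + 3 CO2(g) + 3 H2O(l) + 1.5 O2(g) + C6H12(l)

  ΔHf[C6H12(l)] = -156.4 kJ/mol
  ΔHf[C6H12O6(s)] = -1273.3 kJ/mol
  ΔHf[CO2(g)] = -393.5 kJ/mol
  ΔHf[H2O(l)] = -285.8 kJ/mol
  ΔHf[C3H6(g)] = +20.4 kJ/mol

Products: 1·(+20.4) + 3·(-393.5) + 3·(-285.8) + 3/2·(+0.0) + 1·(-156.4) = -2173.9
Reactants: 2·(-1273.3) = -2546.6
ΔH° = (-2173.9) − (-2546.6) = 372.7 kJ/mol

ΔH° = 372.7 kJ/mol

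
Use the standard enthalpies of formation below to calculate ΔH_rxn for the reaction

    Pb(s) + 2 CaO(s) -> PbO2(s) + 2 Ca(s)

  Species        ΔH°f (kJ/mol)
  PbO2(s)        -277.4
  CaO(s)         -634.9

ΔH°rxn = Σ nΔHf°(products) − Σ nΔHf°(reactants).
Products: 1·(-277.4) + 2·(+0.0) = -277.4
Reactants: 1·(+0.0) + 2·(-634.9) = -1269.8
ΔH_rxn = (-277.4) − (-1269.8) = 992.4 kJ/mol

ΔH_rxn = 992.4 kJ/mol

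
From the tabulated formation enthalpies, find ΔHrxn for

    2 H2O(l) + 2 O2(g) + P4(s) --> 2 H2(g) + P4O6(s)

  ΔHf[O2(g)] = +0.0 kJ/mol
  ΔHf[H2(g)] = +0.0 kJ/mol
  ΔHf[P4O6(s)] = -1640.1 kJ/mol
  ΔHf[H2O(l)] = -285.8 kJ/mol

Products: 2·(+0.0) + 1·(-1640.1) = -1640.1
Reactants: 2·(-285.8) + 2·(+0.0) + 1·(+0.0) = -571.6
ΔHrxn = (-1640.1) − (-571.6) = -1068.5 kJ/mol

ΔHrxn = -1068.5 kJ/mol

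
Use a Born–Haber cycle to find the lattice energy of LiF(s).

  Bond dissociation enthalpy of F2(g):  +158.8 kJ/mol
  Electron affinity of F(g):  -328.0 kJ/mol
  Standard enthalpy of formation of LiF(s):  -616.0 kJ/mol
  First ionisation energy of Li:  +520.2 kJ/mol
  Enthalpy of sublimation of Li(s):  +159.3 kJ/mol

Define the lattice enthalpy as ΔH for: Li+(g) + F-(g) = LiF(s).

ΔHf° = 1·ΔHsub + 1·(ΣIE) + 1/2·D(F2) + 1·EA + U
-616.0 = 1·(+159.3) + 1·(+520.2) + 1/2·(+158.8) + 1·(-328.0) + U
U = -616.0 − (+430.9) = -1046.9 kJ/mol

U = -1046.9 kJ/mol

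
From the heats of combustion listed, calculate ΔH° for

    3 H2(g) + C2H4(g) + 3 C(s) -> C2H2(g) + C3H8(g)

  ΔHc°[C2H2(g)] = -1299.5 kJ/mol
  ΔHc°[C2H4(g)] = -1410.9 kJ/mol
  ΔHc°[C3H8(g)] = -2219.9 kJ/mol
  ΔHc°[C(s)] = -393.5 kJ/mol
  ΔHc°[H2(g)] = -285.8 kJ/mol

Using ΔH = Σ nΔHc°(reactants) − Σ nΔHc°(products):
= [3·(-285.8) + 1·(-1410.9) + 3·(-393.5)] − [1·(-1299.5) + 1·(-2219.9)]
= 70.6 kJ/mol

ΔH° = 70.6 kJ/mol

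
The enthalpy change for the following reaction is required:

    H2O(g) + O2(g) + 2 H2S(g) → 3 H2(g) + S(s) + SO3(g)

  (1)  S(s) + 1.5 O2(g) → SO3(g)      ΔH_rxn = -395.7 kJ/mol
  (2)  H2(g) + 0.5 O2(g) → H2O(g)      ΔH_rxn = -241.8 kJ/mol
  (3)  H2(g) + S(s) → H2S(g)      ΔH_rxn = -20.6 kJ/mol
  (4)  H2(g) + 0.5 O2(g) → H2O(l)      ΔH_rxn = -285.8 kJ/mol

(1) as written: -395.7 kJ/mol
(2) reversed: +241.8 kJ/mol
(3) reversed and × 2: (-2)·(-20.6) = +41.2 kJ/mol
(4): not needed.
ΔH_rxn = (1)·(-395.7) + (-1)·(-241.8) + (-2)·(-20.6) = -112.7 kJ/mol

ΔH_rxn = -112.7 kJ/mol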